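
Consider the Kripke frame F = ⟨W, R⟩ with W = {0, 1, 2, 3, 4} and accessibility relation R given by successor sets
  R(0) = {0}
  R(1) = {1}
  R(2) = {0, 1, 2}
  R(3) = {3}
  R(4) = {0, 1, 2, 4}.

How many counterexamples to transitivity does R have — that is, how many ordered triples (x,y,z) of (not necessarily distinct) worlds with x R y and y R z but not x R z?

R is transitive; there are no such tuples.

0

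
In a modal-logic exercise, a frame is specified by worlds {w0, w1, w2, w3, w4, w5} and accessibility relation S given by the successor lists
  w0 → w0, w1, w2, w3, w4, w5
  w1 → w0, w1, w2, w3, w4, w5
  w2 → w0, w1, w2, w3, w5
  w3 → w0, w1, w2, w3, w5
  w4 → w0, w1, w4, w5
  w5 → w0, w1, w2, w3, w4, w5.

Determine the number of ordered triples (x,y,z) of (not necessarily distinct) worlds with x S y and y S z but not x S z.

12

Enumerating: (w2,w0,w4), (w2,w1,w4), (w2,w5,w4), (w3,w0,w4), (w3,w1,w4), (w3,w5,w4), (w4,w0,w2), (w4,w0,w3), (w4,w1,w2), (w4,w1,w3), (w4,w5,w2), (w4,w5,w3).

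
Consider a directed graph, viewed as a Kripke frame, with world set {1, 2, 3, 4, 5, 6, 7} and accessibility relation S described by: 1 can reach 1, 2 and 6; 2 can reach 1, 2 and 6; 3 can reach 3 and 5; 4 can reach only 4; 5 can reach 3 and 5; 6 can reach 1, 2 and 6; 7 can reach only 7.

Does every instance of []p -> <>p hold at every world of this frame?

Yes

Axiom D corresponds to the accessibility relation being serial.
Serial: yes — every world has a successor (e.g. 1 S 1).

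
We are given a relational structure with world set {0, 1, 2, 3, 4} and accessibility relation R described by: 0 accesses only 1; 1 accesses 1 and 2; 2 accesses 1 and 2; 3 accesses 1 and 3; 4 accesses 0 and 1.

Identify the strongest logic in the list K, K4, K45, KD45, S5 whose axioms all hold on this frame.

K

Transitive (axiom 4): no — 0 R 1 and 1 R 2, but not 0 R 2.
Euclidean (axiom 5): no — 4 R 1 and 4 R 0, but not 1 R 0.
Serial (axiom D): yes — every world has a successor (e.g. 0 R 1).
Reflexive (axiom T): no — 0 is not related to itself.
So F validates K; K4 would additionally require R to be transitive. The strongest is K.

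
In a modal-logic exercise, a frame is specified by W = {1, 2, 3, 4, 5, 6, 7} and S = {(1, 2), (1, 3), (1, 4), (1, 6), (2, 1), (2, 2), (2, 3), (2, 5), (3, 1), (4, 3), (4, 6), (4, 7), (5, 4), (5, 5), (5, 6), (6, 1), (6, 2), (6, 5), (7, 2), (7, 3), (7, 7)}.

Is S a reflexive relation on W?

Reflexive: no — 1 is not related to itself.

No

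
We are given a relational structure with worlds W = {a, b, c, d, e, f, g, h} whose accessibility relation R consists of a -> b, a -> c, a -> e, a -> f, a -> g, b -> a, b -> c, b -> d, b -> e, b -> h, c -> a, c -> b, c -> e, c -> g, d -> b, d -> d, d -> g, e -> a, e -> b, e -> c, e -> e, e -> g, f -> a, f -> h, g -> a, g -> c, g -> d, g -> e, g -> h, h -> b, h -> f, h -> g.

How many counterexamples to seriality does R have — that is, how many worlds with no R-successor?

R is serial; there are no such worlds.

0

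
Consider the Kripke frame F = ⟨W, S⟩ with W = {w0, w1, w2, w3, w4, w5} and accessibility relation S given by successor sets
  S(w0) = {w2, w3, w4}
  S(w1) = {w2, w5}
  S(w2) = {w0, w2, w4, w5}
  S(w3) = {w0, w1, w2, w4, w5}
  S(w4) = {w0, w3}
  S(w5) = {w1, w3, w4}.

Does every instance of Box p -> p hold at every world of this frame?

No

The schema T characterises exactly the reflexive frames.
Reflexive: no — w0 is not related to itself.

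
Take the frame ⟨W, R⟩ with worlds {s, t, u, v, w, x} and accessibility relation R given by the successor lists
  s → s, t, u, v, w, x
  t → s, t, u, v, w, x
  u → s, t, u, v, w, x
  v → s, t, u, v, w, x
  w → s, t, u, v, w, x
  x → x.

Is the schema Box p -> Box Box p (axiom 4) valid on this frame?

Yes

The schema 4 characterises exactly the transitive frames.
Transitive: yes — every two-step R-path is closed by a direct edge.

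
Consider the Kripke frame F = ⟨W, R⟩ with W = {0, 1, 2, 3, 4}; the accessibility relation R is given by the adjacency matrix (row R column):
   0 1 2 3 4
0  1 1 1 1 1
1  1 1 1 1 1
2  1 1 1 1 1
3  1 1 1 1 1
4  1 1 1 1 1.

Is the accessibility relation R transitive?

Yes

Transitive: yes — every two-step R-path is closed by a direct edge.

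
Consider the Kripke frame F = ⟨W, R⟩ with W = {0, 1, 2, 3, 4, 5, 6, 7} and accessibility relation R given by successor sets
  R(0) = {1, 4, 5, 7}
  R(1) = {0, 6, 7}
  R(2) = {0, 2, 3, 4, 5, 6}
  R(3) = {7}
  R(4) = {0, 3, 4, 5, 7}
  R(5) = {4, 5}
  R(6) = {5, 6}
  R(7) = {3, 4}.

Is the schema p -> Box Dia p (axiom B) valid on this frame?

Axiom B corresponds to the accessibility relation being symmetric.
Symmetric: no — 0 R 5 but not 5 R 0.

No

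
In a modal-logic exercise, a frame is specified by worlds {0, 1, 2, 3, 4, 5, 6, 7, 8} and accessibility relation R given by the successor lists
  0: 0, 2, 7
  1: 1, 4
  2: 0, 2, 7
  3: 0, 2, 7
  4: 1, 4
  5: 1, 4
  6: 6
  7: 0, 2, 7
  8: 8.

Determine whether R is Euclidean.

Yes

Euclidean: yes — any two successors of a common world are R-related.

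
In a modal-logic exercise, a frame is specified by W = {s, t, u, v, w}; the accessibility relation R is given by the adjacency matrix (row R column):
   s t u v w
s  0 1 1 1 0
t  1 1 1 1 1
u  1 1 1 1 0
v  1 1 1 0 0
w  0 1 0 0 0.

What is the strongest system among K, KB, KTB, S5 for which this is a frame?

KB

Symmetric (axiom B): yes — every pair in R has its reverse in R.
Reflexive (axiom T): no — s is not related to itself.
Euclidean (axiom 5): no — t R s and t R w, but not s R w.
So F validates K, KB; KTB would additionally require R to be reflexive. The strongest is KB.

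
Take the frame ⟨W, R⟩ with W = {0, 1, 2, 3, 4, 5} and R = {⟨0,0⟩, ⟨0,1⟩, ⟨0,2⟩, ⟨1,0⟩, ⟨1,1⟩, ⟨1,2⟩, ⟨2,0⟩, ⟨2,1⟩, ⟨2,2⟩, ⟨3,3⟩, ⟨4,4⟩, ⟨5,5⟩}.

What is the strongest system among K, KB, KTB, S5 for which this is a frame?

S5

Symmetric (axiom B): yes — every pair in R has its reverse in R.
Reflexive (axiom T): yes — every world is R-related to itself.
Euclidean (axiom 5): yes — any two successors of a common world are R-related.
So F validates K, KB, KTB, S5. The strongest is S5.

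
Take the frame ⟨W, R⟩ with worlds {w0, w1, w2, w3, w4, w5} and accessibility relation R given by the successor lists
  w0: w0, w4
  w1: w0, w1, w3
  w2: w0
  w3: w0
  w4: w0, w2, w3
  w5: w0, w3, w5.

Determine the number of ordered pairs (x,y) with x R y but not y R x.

8

Enumerating: (w1,w0), (w1,w3), (w2,w0), (w3,w0), (w4,w2), (w4,w3), (w5,w0), (w5,w3).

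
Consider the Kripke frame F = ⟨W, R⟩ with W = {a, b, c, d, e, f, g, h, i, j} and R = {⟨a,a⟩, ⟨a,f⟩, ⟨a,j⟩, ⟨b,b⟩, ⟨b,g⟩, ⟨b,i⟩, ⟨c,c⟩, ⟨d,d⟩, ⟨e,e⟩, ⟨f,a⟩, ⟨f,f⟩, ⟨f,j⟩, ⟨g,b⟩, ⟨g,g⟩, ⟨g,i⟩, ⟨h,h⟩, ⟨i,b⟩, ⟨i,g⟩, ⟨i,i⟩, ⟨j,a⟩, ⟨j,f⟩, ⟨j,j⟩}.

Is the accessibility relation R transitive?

Transitive: yes — every two-step R-path is closed by a direct edge.

Yes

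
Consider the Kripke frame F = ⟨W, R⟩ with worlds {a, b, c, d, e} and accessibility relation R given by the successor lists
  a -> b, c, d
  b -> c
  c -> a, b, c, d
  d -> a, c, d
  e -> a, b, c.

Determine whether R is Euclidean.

No

Euclidean: no — a R b and a R d, but not b R d.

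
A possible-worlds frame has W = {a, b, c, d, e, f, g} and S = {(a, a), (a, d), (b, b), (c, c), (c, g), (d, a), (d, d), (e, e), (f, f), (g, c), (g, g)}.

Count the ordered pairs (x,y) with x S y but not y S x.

0

S is symmetric; there are no such tuples.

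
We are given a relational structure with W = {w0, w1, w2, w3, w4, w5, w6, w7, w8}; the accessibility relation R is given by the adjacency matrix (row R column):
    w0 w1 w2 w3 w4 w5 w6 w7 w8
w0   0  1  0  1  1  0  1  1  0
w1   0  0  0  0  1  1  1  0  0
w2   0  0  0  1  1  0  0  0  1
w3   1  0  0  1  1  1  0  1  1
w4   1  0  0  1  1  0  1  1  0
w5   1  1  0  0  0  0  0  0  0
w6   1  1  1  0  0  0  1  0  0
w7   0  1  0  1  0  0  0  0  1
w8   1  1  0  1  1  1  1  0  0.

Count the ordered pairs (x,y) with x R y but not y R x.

18

Enumerating: (w0,w1), (w0,w7), (w1,w4), (w2,w3), (w2,w4), (w2,w8), (w3,w5), (w4,w6), (w4,w7), (w5,w0), (w6,w2), (w7,w1), (w7,w8), (w8,w0), (w8,w1), (w8,w4), (w8,w5), (w8,w6).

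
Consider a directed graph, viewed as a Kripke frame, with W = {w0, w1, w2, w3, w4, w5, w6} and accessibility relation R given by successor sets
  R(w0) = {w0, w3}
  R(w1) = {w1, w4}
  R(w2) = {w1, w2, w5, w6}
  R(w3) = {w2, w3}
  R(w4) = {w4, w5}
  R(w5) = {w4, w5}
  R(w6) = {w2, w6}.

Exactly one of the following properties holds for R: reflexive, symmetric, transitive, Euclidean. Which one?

Reflexive: yes — every world is R-related to itself.
Symmetric: no — w0 R w3 but not w3 R w0.
Transitive: no — w0 R w3 and w3 R w2, but not w0 R w2.
Euclidean: no — w2 R w1 and w2 R w5, but not w1 R w5.
Only reflexive holds.

reflexive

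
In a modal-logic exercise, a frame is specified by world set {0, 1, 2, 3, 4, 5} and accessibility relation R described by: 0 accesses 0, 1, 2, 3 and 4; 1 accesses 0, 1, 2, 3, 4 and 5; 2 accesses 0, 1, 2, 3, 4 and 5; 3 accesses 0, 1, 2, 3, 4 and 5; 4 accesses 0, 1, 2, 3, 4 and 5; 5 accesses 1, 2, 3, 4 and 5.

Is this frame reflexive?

Reflexive: yes — every world is R-related to itself.

Yes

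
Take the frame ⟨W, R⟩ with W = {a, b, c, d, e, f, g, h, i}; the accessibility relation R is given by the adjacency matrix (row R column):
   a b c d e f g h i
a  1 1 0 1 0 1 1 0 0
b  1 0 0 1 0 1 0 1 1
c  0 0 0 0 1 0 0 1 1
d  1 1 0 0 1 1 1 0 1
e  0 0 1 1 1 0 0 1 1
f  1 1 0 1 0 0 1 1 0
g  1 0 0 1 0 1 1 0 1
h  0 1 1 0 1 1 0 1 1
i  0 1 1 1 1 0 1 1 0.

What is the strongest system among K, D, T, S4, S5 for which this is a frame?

D

Serial (axiom D): yes — every world has a successor (e.g. a R a).
Reflexive (axiom T): no — b is not related to itself.
Transitive (axiom 4): no — a R b and b R h, but not a R h.
Euclidean (axiom 5): no — a R b and a R g, but not b R g.
So F validates K, D; T would additionally require R to be reflexive. The strongest is D.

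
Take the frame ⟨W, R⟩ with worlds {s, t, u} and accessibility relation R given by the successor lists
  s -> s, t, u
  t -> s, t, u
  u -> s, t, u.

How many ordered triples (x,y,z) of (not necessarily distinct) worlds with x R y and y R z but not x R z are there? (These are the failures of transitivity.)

0

R is transitive; there are no such tuples.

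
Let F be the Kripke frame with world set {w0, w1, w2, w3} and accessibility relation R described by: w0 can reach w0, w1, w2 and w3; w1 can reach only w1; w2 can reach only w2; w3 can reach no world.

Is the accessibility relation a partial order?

No

Reflexive: no — w3 is not related to itself.
Transitive: yes — every two-step R-path is closed by a direct edge.
Antisymmetric: yes — no distinct pair is related both ways.
So R is not a partial order.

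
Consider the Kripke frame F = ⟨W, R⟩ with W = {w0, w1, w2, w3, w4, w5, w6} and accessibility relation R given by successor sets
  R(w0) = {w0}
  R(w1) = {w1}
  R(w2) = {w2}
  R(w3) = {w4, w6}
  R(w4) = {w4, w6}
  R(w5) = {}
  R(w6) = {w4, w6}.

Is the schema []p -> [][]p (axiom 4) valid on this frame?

By correspondence theory, 4 is valid on a frame iff R is transitive.
Transitive: yes — every two-step R-path is closed by a direct edge.

Yes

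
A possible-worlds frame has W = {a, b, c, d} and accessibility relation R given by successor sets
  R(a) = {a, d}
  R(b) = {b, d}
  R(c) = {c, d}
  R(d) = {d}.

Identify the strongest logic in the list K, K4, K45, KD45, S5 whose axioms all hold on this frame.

K4

Transitive (axiom 4): yes — every two-step R-path is closed by a direct edge.
Euclidean (axiom 5): no — a R d and a R a, but not d R a.
Serial (axiom D): yes — every world has a successor (e.g. a R a).
Reflexive (axiom T): yes — every world is R-related to itself.
So F validates K, K4; K45 would additionally require R to be Euclidean. The strongest is K4.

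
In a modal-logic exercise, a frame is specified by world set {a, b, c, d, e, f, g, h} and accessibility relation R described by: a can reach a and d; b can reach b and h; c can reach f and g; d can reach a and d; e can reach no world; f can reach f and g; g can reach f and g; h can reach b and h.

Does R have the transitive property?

Yes

Transitive: yes — every two-step R-path is closed by a direct edge.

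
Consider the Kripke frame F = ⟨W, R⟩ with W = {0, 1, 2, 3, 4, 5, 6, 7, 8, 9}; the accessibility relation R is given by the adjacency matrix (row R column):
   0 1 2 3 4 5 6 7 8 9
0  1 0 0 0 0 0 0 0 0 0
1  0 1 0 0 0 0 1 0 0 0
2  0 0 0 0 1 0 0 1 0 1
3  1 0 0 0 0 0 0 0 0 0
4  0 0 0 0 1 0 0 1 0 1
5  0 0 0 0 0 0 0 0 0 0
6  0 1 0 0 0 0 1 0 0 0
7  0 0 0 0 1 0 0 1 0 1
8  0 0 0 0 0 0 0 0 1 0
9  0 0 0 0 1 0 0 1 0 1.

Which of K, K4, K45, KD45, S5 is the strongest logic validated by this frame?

K45

Transitive (axiom 4): yes — every two-step R-path is closed by a direct edge.
Euclidean (axiom 5): yes — any two successors of a common world are R-related.
Serial (axiom D): no — 5 has no R-successor.
Reflexive (axiom T): no — 2 is not related to itself.
So F validates K, K4, K45; KD45 would additionally require R to be serial. The strongest is K45.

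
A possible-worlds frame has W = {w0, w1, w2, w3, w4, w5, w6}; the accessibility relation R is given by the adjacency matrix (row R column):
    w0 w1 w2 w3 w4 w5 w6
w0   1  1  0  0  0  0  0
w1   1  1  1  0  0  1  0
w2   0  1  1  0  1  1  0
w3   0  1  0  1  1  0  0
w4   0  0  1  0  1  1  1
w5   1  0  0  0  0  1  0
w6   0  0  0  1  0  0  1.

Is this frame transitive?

No

Transitive: no — w0 R w1 and w1 R w2, but not w0 R w2.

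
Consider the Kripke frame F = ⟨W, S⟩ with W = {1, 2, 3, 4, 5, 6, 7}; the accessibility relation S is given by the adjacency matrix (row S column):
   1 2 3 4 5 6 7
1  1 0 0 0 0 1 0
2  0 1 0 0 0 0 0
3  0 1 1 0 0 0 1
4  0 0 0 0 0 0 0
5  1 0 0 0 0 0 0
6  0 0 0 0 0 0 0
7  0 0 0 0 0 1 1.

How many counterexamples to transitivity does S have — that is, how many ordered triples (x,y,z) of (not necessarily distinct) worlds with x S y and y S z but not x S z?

2

Enumerating: (3,7,6), (5,1,6).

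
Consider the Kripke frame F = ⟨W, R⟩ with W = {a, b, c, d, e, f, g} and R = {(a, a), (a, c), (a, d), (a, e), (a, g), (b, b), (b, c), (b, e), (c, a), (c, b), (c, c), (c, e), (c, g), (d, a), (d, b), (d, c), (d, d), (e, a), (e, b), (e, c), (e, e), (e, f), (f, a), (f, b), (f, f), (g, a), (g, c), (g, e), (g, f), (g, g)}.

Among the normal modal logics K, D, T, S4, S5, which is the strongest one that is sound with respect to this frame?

Serial (axiom D): yes — every world has a successor (e.g. a R a).
Reflexive (axiom T): yes — every world is R-related to itself.
Transitive (axiom 4): no — a R c and c R b, but not a R b.
Euclidean (axiom 5): no — a R c and a R d, but not c R d.
So F validates K, D, T; S4 would additionally require R to be transitive. The strongest is T.

T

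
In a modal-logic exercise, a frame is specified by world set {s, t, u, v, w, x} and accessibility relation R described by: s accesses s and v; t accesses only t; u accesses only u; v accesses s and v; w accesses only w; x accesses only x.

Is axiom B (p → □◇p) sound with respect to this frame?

Yes

By correspondence theory, B is valid on a frame iff R is symmetric.
Symmetric: yes — every pair in R has its reverse in R.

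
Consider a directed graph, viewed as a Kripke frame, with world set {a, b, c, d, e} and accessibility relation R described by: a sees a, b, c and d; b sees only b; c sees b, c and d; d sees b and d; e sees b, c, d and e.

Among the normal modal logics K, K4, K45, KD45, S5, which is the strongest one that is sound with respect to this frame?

K4

Transitive (axiom 4): yes — every two-step R-path is closed by a direct edge.
Euclidean (axiom 5): no — a R b and a R c, but not b R c.
Serial (axiom D): yes — every world has a successor (e.g. a R a).
Reflexive (axiom T): yes — every world is R-related to itself.
So F validates K, K4; K45 would additionally require R to be Euclidean. The strongest is K4.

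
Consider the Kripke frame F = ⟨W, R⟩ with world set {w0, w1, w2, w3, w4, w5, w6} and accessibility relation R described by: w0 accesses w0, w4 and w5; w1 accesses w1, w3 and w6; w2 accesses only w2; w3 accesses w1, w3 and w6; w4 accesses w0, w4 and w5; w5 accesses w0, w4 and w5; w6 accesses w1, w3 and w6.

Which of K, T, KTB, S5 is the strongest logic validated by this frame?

Reflexive (axiom T): yes — every world is R-related to itself.
Symmetric (axiom B): yes — every pair in R has its reverse in R.
Euclidean (axiom 5): yes — any two successors of a common world are R-related.
So F validates K, T, KTB, S5. The strongest is S5.

S5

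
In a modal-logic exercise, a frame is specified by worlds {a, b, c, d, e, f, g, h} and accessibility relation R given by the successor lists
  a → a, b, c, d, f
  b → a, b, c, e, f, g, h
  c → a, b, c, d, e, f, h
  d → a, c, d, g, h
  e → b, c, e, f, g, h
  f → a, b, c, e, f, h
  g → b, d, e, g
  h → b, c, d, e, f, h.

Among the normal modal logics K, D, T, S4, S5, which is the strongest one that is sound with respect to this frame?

Serial (axiom D): yes — every world has a successor (e.g. a R a).
Reflexive (axiom T): yes — every world is R-related to itself.
Transitive (axiom 4): no — a R b and b R e, but not a R e.
Euclidean (axiom 5): no — a R b and a R d, but not b R d.
So F validates K, D, T; S4 would additionally require R to be transitive. The strongest is T.

T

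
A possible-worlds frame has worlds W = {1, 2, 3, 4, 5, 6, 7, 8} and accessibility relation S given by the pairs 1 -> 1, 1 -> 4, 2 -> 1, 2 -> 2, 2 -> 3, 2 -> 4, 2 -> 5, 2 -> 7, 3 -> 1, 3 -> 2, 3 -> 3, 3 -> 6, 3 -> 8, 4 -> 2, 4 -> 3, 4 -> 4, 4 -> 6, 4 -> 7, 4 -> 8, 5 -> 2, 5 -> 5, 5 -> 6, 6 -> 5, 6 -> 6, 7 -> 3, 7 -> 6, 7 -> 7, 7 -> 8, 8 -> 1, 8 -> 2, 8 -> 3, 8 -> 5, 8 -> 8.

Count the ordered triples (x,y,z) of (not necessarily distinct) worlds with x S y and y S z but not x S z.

Enumerating: (1,4,2), (1,4,3), (1,4,6), (1,4,7), (1,4,8), (2,3,6), (2,3,8), (2,4,6), (2,4,8), (2,5,6), (2,7,6), (2,7,8), … and 28 more.
Total: 40.

40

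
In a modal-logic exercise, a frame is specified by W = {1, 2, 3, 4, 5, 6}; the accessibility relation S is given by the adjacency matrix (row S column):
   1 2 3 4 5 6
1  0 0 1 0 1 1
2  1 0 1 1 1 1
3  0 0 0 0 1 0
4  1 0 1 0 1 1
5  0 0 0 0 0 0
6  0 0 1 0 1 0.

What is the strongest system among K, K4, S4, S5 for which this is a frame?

Transitive (axiom 4): yes — every two-step S-path is closed by a direct edge.
Reflexive (axiom T): no — 1 is not related to itself.
Euclidean (axiom 5): no — 1 S 3 and 1 S 6, but not 3 S 6.
So F validates K, K4; S4 would additionally require S to be reflexive. The strongest is K4.

K4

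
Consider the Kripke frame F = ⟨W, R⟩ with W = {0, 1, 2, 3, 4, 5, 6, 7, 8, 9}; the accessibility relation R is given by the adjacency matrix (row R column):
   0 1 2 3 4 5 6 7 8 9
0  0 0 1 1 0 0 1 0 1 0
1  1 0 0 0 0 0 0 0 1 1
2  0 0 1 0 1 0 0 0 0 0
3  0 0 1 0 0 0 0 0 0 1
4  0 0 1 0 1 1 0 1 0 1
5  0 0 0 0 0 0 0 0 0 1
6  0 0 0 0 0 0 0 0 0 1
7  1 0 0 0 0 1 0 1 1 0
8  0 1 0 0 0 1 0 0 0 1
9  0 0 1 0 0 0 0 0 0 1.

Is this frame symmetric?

No

Symmetric: no — 0 R 2 but not 2 R 0.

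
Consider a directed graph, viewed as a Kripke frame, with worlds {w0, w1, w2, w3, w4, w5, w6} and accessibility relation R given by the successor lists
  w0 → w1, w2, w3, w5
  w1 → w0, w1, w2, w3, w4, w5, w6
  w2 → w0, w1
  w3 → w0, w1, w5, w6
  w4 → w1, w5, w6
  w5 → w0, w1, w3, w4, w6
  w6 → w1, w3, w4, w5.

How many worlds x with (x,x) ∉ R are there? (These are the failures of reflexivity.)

Enumerating: w0, w2, w3, w4, w5, w6.

6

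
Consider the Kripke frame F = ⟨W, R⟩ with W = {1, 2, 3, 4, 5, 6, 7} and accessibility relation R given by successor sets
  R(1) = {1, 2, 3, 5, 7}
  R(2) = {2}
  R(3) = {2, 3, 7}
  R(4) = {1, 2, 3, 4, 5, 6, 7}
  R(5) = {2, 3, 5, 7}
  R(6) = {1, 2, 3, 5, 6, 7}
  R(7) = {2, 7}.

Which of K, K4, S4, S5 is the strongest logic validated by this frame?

Transitive (axiom 4): yes — every two-step R-path is closed by a direct edge.
Reflexive (axiom T): yes — every world is R-related to itself.
Euclidean (axiom 5): no — 1 R 2 and 1 R 3, but not 2 R 3.
So F validates K, K4, S4; S5 would additionally require R to be Euclidean. The strongest is S4.

S4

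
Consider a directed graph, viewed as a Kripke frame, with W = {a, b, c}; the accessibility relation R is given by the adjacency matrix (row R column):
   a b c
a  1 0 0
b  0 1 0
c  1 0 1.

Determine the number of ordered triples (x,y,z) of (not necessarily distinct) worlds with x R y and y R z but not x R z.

0

R is transitive; there are no such tuples.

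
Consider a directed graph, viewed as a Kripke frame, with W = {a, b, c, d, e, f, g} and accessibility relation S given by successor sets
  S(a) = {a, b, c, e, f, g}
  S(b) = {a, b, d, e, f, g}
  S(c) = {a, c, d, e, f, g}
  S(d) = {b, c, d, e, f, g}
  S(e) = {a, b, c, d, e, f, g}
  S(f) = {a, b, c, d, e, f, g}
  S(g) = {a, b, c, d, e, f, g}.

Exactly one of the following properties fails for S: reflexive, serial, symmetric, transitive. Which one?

Reflexive: yes — every world is S-related to itself.
Serial: yes — every world has a successor (e.g. a S a).
Symmetric: yes — every pair in S has its reverse in S.
Transitive: no — a S b and b S d, but not a S d.
Only transitive fails.

transitive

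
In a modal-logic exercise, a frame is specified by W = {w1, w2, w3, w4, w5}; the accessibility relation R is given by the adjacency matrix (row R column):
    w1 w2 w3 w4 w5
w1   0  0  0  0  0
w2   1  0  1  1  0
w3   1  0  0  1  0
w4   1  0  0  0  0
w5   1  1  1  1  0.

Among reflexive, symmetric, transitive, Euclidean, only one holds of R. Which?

Reflexive: no — w1 is not related to itself.
Symmetric: no — w2 R w1 but not w1 R w2.
Transitive: yes — every two-step R-path is closed by a direct edge.
Euclidean: no — w2 R w1 and w2 R w3, but not w1 R w3.
Only transitive holds.

transitive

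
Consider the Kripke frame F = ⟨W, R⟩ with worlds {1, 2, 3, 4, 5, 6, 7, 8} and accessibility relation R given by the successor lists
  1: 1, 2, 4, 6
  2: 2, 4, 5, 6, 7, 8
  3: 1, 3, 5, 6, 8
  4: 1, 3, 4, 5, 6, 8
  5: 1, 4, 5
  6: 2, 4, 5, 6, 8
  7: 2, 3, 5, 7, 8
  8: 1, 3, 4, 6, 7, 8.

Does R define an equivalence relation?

No

Reflexive: yes — every world is R-related to itself.
Symmetric: no — 1 R 2 but not 2 R 1.
Transitive: no — 1 R 2 and 2 R 5, but not 1 R 5.
So R is not an equivalence relation.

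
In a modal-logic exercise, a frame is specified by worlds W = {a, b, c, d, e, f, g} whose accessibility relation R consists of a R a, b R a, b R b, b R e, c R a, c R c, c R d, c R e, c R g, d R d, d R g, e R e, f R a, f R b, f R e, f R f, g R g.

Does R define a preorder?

Yes

Reflexive: yes — every world is R-related to itself.
Transitive: yes — every two-step R-path is closed by a direct edge.
So R is a preorder.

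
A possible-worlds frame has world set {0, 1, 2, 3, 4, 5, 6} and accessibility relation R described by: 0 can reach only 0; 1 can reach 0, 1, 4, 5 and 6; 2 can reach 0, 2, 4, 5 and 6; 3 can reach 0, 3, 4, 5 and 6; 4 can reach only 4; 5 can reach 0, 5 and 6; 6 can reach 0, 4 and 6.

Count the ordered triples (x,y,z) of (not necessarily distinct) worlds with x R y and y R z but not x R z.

Enumerating: (5,6,4).

1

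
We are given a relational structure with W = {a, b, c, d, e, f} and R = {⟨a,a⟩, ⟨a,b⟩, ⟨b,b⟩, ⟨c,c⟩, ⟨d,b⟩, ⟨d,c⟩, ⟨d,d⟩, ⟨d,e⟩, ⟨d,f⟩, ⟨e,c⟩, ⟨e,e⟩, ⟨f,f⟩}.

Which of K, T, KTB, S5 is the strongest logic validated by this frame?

Reflexive (axiom T): yes — every world is R-related to itself.
Symmetric (axiom B): no — a R b but not b R a.
Euclidean (axiom 5): no — d R b and d R c, but not b R c.
So F validates K, T; KTB would additionally require R to be symmetric. The strongest is T.

T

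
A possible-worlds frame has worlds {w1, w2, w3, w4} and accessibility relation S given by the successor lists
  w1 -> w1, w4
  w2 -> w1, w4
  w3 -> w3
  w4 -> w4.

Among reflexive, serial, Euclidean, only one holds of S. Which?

Reflexive: no — w2 is not related to itself.
Serial: yes — every world has a successor (e.g. w1 S w1).
Euclidean: no — w2 S w4 and w2 S w1, but not w4 S w1.
Only serial holds.

serial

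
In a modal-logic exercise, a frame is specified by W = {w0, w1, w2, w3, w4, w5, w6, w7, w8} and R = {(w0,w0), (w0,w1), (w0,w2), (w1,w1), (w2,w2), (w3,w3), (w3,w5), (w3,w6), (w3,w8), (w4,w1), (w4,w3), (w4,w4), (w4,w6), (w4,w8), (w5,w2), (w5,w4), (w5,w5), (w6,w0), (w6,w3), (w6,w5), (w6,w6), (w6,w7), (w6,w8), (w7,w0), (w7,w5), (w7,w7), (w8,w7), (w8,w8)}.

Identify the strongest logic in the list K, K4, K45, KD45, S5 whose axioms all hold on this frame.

Transitive (axiom 4): no — w3 R w5 and w5 R w2, but not w3 R w2.
Euclidean (axiom 5): no — w0 R w1 and w0 R w2, but not w1 R w2.
Serial (axiom D): yes — every world has a successor (e.g. w0 R w0).
Reflexive (axiom T): yes — every world is R-related to itself.
So F validates K; K4 would additionally require R to be transitive. The strongest is K.

K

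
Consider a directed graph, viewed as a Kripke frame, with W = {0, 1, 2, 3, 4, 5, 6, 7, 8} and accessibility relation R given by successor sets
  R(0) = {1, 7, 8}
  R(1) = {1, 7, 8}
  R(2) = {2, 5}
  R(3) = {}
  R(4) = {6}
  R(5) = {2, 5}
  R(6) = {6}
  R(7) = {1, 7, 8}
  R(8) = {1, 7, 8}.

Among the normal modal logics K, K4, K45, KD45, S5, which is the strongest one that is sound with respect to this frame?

Transitive (axiom 4): yes — every two-step R-path is closed by a direct edge.
Euclidean (axiom 5): yes — any two successors of a common world are R-related.
Serial (axiom D): no — 3 has no R-successor.
Reflexive (axiom T): no — 0 is not related to itself.
So F validates K, K4, K45; KD45 would additionally require R to be serial. The strongest is K45.

K45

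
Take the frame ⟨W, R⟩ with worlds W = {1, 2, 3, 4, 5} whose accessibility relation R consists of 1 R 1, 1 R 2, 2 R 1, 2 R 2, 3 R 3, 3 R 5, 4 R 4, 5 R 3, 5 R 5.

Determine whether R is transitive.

Transitive: yes — every two-step R-path is closed by a direct edge.

Yes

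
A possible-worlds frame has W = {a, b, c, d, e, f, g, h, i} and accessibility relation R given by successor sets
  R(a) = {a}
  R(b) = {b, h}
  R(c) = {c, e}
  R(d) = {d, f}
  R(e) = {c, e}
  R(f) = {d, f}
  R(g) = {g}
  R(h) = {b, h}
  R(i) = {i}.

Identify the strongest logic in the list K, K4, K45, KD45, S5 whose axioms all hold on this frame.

S5

Transitive (axiom 4): yes — every two-step R-path is closed by a direct edge.
Euclidean (axiom 5): yes — any two successors of a common world are R-related.
Serial (axiom D): yes — every world has a successor (e.g. a R a).
Reflexive (axiom T): yes — every world is R-related to itself.
So F validates K, K4, K45, KD45, S5. The strongest is S5.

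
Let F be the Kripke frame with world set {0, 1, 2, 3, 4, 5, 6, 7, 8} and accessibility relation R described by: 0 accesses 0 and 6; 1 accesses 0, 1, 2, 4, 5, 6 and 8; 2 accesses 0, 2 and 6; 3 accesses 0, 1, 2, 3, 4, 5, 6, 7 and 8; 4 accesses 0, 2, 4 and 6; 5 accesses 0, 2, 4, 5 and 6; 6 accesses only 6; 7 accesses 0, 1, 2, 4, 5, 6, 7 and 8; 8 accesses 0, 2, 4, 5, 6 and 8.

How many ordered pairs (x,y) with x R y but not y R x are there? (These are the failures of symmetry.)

Enumerating: (0,6), (1,0), (1,2), (1,4), (1,5), (1,6), (1,8), (2,0), (2,6), (3,0), (3,1), (3,2), … and 24 more.
Total: 36.

36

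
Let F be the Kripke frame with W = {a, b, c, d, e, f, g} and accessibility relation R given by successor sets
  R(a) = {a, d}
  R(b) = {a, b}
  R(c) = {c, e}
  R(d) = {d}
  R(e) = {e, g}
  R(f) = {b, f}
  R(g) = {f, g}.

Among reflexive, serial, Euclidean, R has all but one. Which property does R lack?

Reflexive: yes — every world is R-related to itself.
Serial: yes — every world has a successor (e.g. a R a).
Euclidean: no — a R d and a R a, but not d R a.
Only Euclidean fails.

Euclidean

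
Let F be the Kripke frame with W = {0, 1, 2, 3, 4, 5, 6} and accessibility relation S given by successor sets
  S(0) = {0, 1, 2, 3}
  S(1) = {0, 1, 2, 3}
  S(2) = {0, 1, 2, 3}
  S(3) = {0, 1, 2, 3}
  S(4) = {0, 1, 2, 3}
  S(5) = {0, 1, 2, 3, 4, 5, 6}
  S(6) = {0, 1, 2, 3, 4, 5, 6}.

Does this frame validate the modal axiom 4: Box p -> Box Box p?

By correspondence theory, 4 is valid on a frame iff S is transitive.
Transitive: yes — every two-step S-path is closed by a direct edge.

Yes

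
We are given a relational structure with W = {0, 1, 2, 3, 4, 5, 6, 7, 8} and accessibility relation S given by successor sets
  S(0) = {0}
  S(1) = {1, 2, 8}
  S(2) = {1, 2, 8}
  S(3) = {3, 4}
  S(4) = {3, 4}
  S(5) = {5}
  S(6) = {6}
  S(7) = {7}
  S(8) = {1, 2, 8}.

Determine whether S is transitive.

Yes

Transitive: yes — every two-step S-path is closed by a direct edge.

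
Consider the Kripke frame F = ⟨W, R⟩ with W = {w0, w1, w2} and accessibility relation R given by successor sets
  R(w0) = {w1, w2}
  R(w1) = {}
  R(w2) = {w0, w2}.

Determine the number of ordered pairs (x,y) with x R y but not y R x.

1

Enumerating: (w0,w1).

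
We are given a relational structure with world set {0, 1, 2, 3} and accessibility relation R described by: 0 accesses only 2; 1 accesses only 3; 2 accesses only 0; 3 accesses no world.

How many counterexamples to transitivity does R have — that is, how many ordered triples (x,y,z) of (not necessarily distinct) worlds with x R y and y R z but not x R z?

2

Enumerating: (0,2,0), (2,0,2).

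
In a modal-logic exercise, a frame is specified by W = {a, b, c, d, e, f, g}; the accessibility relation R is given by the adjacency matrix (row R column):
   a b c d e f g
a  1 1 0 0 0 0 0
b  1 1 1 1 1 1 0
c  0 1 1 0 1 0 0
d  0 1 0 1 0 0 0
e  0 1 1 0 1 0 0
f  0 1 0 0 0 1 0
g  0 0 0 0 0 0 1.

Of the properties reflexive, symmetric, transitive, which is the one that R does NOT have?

transitive

Reflexive: yes — every world is R-related to itself.
Symmetric: yes — every pair in R has its reverse in R.
Transitive: no — a R b and b R c, but not a R c.
Only transitive fails.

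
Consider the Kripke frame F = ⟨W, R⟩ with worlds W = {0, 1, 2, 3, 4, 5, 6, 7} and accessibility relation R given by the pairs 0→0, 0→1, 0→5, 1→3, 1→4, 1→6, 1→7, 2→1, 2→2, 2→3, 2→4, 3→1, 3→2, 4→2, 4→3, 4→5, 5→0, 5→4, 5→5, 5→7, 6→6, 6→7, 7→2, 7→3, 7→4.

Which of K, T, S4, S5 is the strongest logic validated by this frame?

K

Reflexive (axiom T): no — 1 is not related to itself.
Transitive (axiom 4): no — 0 R 1 and 1 R 3, but not 0 R 3.
Euclidean (axiom 5): no — 0 R 1 and 0 R 5, but not 1 R 5.
So F validates K; T would additionally require R to be reflexive. The strongest is K.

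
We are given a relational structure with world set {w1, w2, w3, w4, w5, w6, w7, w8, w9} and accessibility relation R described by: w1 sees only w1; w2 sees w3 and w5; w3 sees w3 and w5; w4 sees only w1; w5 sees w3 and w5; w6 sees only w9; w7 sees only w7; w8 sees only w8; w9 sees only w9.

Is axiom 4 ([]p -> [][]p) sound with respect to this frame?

Yes

By correspondence theory, 4 is valid on a frame iff R is transitive.
Transitive: yes — every two-step R-path is closed by a direct edge.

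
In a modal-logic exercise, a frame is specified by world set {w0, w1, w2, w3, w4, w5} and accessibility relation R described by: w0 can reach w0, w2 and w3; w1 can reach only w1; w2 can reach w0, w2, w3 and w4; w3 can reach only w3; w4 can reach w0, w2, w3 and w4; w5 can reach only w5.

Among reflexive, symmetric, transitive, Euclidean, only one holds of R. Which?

reflexive

Reflexive: yes — every world is R-related to itself.
Symmetric: no — w0 R w3 but not w3 R w0.
Transitive: no — w0 R w2 and w2 R w4, but not w0 R w4.
Euclidean: no — w0 R w3 and w0 R w2, but not w3 R w2.
Only reflexive holds.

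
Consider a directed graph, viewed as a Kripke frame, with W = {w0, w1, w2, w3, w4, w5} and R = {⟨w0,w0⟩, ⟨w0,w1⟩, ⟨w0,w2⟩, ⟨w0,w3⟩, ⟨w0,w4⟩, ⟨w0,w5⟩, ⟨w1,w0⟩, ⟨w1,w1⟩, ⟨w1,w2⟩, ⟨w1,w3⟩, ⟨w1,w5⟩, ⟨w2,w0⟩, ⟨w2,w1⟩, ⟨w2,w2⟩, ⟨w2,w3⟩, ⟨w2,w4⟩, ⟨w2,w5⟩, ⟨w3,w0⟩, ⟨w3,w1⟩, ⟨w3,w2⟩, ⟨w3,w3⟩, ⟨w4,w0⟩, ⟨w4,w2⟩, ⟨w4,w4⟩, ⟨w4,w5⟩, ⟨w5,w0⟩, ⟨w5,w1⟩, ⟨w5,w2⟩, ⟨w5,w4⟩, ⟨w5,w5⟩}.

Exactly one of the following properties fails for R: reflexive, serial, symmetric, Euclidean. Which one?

Euclidean

Reflexive: yes — every world is R-related to itself.
Serial: yes — every world has a successor (e.g. w0 R w0).
Symmetric: yes — every pair in R has its reverse in R.
Euclidean: no — w0 R w1 and w0 R w4, but not w1 R w4.
Only Euclidean fails.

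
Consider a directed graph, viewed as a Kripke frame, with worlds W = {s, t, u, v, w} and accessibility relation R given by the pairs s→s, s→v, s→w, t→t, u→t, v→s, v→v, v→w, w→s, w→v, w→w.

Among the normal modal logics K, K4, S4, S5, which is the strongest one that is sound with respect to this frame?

Transitive (axiom 4): yes — every two-step R-path is closed by a direct edge.
Reflexive (axiom T): no — u is not related to itself.
Euclidean (axiom 5): yes — any two successors of a common world are R-related.
So F validates K, K4; S4 would additionally require R to be reflexive. The strongest is K4.

K4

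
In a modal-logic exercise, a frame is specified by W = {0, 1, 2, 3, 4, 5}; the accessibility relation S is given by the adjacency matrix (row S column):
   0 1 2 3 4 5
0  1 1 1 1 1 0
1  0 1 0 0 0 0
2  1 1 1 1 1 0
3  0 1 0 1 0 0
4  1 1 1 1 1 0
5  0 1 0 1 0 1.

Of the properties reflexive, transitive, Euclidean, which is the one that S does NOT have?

Reflexive: yes — every world is S-related to itself.
Transitive: yes — every two-step S-path is closed by a direct edge.
Euclidean: no — 0 S 1 and 0 S 2, but not 1 S 2.
Only Euclidean fails.

Euclidean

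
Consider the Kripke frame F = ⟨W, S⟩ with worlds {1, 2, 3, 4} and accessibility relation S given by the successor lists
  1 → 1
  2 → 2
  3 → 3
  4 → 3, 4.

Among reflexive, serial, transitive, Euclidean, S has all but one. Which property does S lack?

Reflexive: yes — every world is S-related to itself.
Serial: yes — every world has a successor (e.g. 1 S 1).
Transitive: yes — every two-step S-path is closed by a direct edge.
Euclidean: no — 4 S 3 and 4 S 4, but not 3 S 4.
Only Euclidean fails.

Euclidean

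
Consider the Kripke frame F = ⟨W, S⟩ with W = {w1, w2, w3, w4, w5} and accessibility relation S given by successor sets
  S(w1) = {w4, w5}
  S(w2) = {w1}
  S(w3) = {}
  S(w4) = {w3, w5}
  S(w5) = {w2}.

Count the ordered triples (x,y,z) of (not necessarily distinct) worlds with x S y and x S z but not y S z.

Enumerating: (w1,w4,w4), (w1,w5,w4), (w1,w5,w5), (w2,w1,w1), (w4,w3,w3), (w4,w3,w5), (w4,w5,w3), (w4,w5,w5), (w5,w2,w2).

9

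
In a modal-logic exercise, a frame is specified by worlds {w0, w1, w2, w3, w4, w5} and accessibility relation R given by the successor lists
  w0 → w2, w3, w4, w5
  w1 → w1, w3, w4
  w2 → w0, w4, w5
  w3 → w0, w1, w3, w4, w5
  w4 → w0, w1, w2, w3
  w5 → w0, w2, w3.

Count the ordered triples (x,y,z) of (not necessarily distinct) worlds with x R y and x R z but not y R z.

34

Enumerating: (w0,w2,w2), (w0,w2,w3), (w0,w3,w2), (w0,w4,w4), (w0,w4,w5), (w0,w5,w4), (w0,w5,w5), (w1,w4,w4), (w2,w0,w0), (w2,w4,w4), (w2,w4,w5), (w2,w5,w4), … and 22 more.
Total: 34.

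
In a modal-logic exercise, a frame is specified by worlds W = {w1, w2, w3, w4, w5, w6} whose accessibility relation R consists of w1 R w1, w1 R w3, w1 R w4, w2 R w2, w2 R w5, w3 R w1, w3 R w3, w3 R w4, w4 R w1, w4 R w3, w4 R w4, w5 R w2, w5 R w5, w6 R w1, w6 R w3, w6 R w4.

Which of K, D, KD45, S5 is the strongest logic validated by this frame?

KD45

Serial (axiom D): yes — every world has a successor (e.g. w1 R w1).
Euclidean (axiom 5): yes — any two successors of a common world are R-related.
Transitive (axiom 4): yes — every two-step R-path is closed by a direct edge.
Reflexive (axiom T): no — w6 is not related to itself.
So F validates K, D, KD45; S5 would additionally require R to be reflexive. The strongest is KD45.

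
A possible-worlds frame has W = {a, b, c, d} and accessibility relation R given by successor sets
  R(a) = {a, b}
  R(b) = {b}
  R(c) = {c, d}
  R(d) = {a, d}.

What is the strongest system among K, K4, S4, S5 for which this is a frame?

Transitive (axiom 4): no — c R d and d R a, but not c R a.
Reflexive (axiom T): yes — every world is R-related to itself.
Euclidean (axiom 5): no — a R b and a R a, but not b R a.
So F validates K; K4 would additionally require R to be transitive. The strongest is K.

K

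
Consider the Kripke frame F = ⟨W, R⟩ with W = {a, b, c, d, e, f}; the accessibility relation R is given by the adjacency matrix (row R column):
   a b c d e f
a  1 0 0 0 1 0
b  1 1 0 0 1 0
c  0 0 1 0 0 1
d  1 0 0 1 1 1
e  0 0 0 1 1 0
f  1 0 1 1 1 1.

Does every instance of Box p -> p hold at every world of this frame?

By correspondence theory, T is valid on a frame iff R is reflexive.
Reflexive: yes — every world is R-related to itself.

Yes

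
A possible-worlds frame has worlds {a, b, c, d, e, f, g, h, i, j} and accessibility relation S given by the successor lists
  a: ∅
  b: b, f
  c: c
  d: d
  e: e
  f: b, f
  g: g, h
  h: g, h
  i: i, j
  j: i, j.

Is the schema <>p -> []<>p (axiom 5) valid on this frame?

By correspondence theory, 5 is valid on a frame iff S is Euclidean.
Euclidean: yes — any two successors of a common world are S-related.

Yes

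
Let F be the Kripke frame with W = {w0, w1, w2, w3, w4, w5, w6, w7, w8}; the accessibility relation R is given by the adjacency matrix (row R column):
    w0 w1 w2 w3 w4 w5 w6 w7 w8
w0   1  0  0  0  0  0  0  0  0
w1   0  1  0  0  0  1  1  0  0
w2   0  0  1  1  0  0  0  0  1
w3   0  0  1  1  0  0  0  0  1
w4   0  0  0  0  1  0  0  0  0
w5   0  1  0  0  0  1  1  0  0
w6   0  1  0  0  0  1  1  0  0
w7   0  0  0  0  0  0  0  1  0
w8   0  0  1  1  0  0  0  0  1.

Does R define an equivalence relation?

Reflexive: yes — every world is R-related to itself.
Symmetric: yes — every pair in R has its reverse in R.
Transitive: yes — every two-step R-path is closed by a direct edge.
So R is an equivalence relation.

Yes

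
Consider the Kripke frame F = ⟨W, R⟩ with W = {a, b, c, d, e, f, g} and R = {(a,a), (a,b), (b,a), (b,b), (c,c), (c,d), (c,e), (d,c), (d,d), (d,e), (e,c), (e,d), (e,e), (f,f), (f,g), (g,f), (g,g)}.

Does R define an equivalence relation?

Yes

Reflexive: yes — every world is R-related to itself.
Symmetric: yes — every pair in R has its reverse in R.
Transitive: yes — every two-step R-path is closed by a direct edge.
So R is an equivalence relation.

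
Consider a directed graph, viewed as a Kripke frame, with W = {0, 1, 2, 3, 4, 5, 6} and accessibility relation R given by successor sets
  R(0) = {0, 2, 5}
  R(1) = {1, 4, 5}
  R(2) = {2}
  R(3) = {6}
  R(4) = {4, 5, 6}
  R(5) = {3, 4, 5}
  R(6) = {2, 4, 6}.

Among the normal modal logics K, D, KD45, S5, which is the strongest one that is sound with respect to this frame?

D

Serial (axiom D): yes — every world has a successor (e.g. 0 R 0).
Euclidean (axiom 5): no — 0 R 2 and 0 R 5, but not 2 R 5.
Transitive (axiom 4): no — 0 R 5 and 5 R 3, but not 0 R 3.
Reflexive (axiom T): no — 3 is not related to itself.
So F validates K, D; KD45 would additionally require R to be Euclidean and transitive. The strongest is D.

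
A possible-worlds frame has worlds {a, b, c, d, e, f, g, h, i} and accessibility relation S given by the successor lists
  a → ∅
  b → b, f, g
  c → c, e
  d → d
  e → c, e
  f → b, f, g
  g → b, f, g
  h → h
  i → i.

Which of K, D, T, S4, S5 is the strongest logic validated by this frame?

K

Serial (axiom D): no — a has no S-successor.
Reflexive (axiom T): no — a is not related to itself.
Transitive (axiom 4): yes — every two-step S-path is closed by a direct edge.
Euclidean (axiom 5): yes — any two successors of a common world are S-related.
So F validates K; D would additionally require S to be serial. The strongest is K.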